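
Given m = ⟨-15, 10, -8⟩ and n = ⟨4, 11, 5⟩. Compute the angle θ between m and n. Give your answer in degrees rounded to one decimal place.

m · n = (-15)·4 + 10·11 + (-8)·5 = -60 + 110 - 40 = 10
|m|² = 225 + 100 + 64 = 389,  |m| = √389 ≈ 19.723083
|n|² = 16 + 121 + 25 = 162,  |n| = √162 ≈ 12.727922
cos θ = 10 / (19.723083 · 12.727922) ≈ 0.03984
θ = arccos(0.03984) ≈ 87.7°

87.7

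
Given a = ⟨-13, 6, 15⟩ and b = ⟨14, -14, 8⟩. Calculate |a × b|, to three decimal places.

i: 6·8 - 15·(-14) = 48 - (-210) = 258
j: 15·14 - (-13)·8 = 210 - (-104) = 314
k: (-13)·(-14) - 6·14 = 182 - 84 = 98
a × b = (258, 314, 98)
|a × b| = √(258² + 314² + 98²) = √174764 ≈ 418.0478

418.048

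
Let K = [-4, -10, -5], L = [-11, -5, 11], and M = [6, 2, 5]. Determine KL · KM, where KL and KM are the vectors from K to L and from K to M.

150

KL = L − K = (-7, 5, 16)
KM = M − K = (10, 12, 10)
KL · KM = (-7)·10 + 5·12 + 16·10 = -70 + 60 + 160 = 150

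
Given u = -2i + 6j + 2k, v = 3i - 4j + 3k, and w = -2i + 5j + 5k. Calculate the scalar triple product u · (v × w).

-42

v × w:
i: (-4)·5 - 3·5 = -20 - 15 = -35
j: 3·(-2) - 3·5 = -6 - 15 = -21
k: 3·5 - (-4)·(-2) = 15 - 8 = 7
v × w = (-35, -21, 7)
u · (v × w) = (-2)·(-35) + 6·(-21) + 2·7 = 70 - 126 + 14 = -42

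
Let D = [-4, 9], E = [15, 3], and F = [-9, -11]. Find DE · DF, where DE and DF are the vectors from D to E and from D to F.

DE = E − D = (19, -6)
DF = F − D = (-5, -20)
DE · DF = 19·(-5) + (-6)·(-20) = -95 + 120 = 25

25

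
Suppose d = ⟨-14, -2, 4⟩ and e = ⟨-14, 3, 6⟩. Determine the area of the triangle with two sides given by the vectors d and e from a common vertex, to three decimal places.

i: (-2)·6 - 4·3 = -12 - 12 = -24
j: 4·(-14) - (-14)·6 = -56 - (-84) = 28
k: (-14)·3 - (-2)·(-14) = -42 - 28 = -70
d × e = (-24, 28, -70)
|d × e| = √((-24)² + 28² + (-70)²) = √6260 ≈ 79.1202
area = ½ · 79.1202 ≈ 39.560

39.560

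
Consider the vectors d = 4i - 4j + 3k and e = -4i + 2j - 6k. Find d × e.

i: (-4)·(-6) - 3·2 = 24 - 6 = 18
j: 3·(-4) - 4·(-6) = -12 - (-24) = 12
k: 4·2 - (-4)·(-4) = 8 - 16 = -8
d × e = (18, 12, -8)

(18, 12, -8)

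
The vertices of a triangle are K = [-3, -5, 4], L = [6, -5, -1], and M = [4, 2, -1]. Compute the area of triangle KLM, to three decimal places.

36.380

KL = (9, 0, -5),  KM = (7, 7, -5)
i: 0·(-5) - (-5)·7 = 0 - (-35) = 35
j: (-5)·7 - 9·(-5) = -35 - (-45) = 10
k: 9·7 - 0·7 = 63 - 0 = 63
KL × KM = (35, 10, 63)
|KL × KM| = √5294 ≈ 72.7599
area = ½ · 72.7599 ≈ 36.380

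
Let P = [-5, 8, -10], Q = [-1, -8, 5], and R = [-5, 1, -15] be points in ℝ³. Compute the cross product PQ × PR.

(185, 20, -28)

PQ = (4, -16, 15)
PR = (0, -7, -5)
i: (-16)·(-5) - 15·(-7) = 80 - (-105) = 185
j: 15·0 - 4·(-5) = 0 - (-20) = 20
k: 4·(-7) - (-16)·0 = -28 - 0 = -28
PQ × PR = (185, 20, -28)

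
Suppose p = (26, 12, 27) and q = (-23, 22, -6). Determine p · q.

p · q = 26·(-23) + 12·22 + 27·(-6) = -598 + 264 - 162 = -496

-496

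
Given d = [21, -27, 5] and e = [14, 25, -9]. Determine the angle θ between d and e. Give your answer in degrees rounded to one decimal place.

d · e = 21·14 + (-27)·25 + 5·(-9) = 294 - 675 - 45 = -426
|d|² = 441 + 729 + 25 = 1195,  |d| = √1195 ≈ 34.568772
|e|² = 196 + 625 + 81 = 902,  |e| = √902 ≈ 30.033315
cos θ = -426 / (34.568772 · 30.033315) ≈ -0.41032
θ = arccos(-0.41032) ≈ 114.2°

114.2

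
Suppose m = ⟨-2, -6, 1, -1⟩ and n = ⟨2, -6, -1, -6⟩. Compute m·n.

37

m · n = (-2)·2 + (-6)·(-6) + 1·(-1) + (-1)·(-6) = -4 + 36 - 1 + 6 = 37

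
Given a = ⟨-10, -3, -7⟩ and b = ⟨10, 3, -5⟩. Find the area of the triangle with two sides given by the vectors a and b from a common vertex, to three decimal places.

62.642

i: (-3)·(-5) - (-7)·3 = 15 - (-21) = 36
j: (-7)·10 - (-10)·(-5) = -70 - 50 = -120
k: (-10)·3 - (-3)·10 = -30 - (-30) = 0
a × b = (36, -120, 0)
|a × b| = √(36² + (-120)² + 0²) = √15696 ≈ 125.2837
area = ½ · 125.2837 ≈ 62.642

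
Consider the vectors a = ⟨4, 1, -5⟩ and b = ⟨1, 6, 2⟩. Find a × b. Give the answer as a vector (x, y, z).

(32, -13, 23)

i: 1·2 - (-5)·6 = 2 - (-30) = 32
j: (-5)·1 - 4·2 = -5 - 8 = -13
k: 4·6 - 1·1 = 24 - 1 = 23
a × b = (32, -13, 23)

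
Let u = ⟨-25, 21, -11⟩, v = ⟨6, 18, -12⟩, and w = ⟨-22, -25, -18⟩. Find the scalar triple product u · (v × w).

v × w:
i: 18·(-18) - (-12)·(-25) = -324 - 300 = -624
j: (-12)·(-22) - 6·(-18) = 264 - (-108) = 372
k: 6·(-25) - 18·(-22) = -150 - (-396) = 246
v × w = (-624, 372, 246)
u · (v × w) = (-25)·(-624) + 21·372 + (-11)·246 = 15600 + 7812 - 2706 = 20706

20706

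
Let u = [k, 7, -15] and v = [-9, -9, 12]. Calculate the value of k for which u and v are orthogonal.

u · v = k·(-9) + 7·(-9) + (-15)·12 = -243 - 9k
Set equal to 0: -9k = 243, so k = -27.

-27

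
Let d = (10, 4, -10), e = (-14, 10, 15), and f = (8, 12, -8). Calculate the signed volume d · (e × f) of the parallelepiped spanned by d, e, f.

e × f:
i: 10·(-8) - 15·12 = -80 - 180 = -260
j: 15·8 - (-14)·(-8) = 120 - 112 = 8
k: (-14)·12 - 10·8 = -168 - 80 = -248
e × f = (-260, 8, -248)
d · (e × f) = 10·(-260) + 4·8 + (-10)·(-248) = -2600 + 32 + 2480 = -88

-88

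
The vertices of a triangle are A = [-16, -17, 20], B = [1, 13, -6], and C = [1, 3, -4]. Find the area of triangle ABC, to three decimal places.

132.340

AB = (17, 30, -26),  AC = (17, 20, -24)
i: 30·(-24) - (-26)·20 = -720 - (-520) = -200
j: (-26)·17 - 17·(-24) = -442 - (-408) = -34
k: 17·20 - 30·17 = 340 - 510 = -170
AB × AC = (-200, -34, -170)
|AB × AC| = √70056 ≈ 264.6809
area = ½ · 264.6809 ≈ 132.340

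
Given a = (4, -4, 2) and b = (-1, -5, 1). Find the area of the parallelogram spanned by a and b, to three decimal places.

i: (-4)·1 - 2·(-5) = -4 - (-10) = 6
j: 2·(-1) - 4·1 = -2 - 4 = -6
k: 4·(-5) - (-4)·(-1) = -20 - 4 = -24
a × b = (6, -6, -24)
|a × b| = √(6² + (-6)² + (-24)²) = √648 ≈ 25.4558

25.456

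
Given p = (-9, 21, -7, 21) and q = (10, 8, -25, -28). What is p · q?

p · q = (-9)·10 + 21·8 + (-7)·(-25) + 21·(-28) = -90 + 168 + 175 - 588 = -335

-335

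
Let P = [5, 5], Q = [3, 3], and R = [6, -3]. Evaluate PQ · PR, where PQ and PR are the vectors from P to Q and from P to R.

PQ = Q − P = (-2, -2)
PR = R − P = (1, -8)
PQ · PR = (-2)·1 + (-2)·(-8) = -2 + 16 = 14

14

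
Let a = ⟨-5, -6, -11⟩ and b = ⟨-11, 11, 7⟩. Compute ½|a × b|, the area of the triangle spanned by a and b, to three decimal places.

106.323

i: (-6)·7 - (-11)·11 = -42 - (-121) = 79
j: (-11)·(-11) - (-5)·7 = 121 - (-35) = 156
k: (-5)·11 - (-6)·(-11) = -55 - 66 = -121
a × b = (79, 156, -121)
|a × b| = √(79² + 156² + (-121)²) = √45218 ≈ 212.6452
area = ½ · 212.6452 ≈ 106.323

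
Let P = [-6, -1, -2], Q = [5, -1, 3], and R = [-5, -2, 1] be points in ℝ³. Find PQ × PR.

PQ = (11, 0, 5)
PR = (1, -1, 3)
i: 0·3 - 5·(-1) = 0 - (-5) = 5
j: 5·1 - 11·3 = 5 - 33 = -28
k: 11·(-1) - 0·1 = -11 - 0 = -11
PQ × PR = (5, -28, -11)

(5, -28, -11)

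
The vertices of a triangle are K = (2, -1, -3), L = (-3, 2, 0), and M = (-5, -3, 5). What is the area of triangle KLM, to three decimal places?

23.569

KL = (-5, 3, 3),  KM = (-7, -2, 8)
i: 3·8 - 3·(-2) = 24 - (-6) = 30
j: 3·(-7) - (-5)·8 = -21 - (-40) = 19
k: (-5)·(-2) - 3·(-7) = 10 - (-21) = 31
KL × KM = (30, 19, 31)
|KL × KM| = √2222 ≈ 47.1381
area = ½ · 47.1381 ≈ 23.569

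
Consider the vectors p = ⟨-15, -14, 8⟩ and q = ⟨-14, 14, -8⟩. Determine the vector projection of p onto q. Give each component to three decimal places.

p · q = (-15)·(-14) + (-14)·14 + 8·(-8) = 210 - 196 - 64 = -50
|q|² = 196 + 196 + 64 = 456
proj_q p = (-50/456) · (-14, 14, -8) ≈ (1.535, -1.535, 0.877)

(1.535, -1.535, 0.877)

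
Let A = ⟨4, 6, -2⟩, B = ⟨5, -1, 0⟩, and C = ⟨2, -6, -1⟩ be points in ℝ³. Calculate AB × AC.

AB = (1, -7, 2)
AC = (-2, -12, 1)
i: (-7)·1 - 2·(-12) = -7 - (-24) = 17
j: 2·(-2) - 1·1 = -4 - 1 = -5
k: 1·(-12) - (-7)·(-2) = -12 - 14 = -26
AB × AC = (17, -5, -26)

(17, -5, -26)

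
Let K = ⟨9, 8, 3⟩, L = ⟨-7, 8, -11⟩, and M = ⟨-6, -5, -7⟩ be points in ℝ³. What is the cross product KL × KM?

(-182, 50, 208)

KL = (-16, 0, -14)
KM = (-15, -13, -10)
i: 0·(-10) - (-14)·(-13) = 0 - 182 = -182
j: (-14)·(-15) - (-16)·(-10) = 210 - 160 = 50
k: (-16)·(-13) - 0·(-15) = 208 - 0 = 208
KL × KM = (-182, 50, 208)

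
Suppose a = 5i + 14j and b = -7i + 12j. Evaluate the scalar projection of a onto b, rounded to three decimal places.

9.574

a · b = 5·(-7) + 14·12 = -35 + 168 = 133
|b| = √(49 + 144) = √193 ≈ 13.8924
comp_b a = 133 / √193 ≈ 9.574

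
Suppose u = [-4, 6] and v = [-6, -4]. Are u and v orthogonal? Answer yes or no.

yes

u · v = (-4)·(-6) + 6·(-4) = 24 - 24 = 0
Zero, so the vectors are orthogonal.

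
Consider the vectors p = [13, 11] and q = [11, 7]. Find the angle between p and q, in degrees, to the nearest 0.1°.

p · q = 13·11 + 11·7 = 143 + 77 = 220
|p|² = 169 + 121 = 290,  |p| = √290 ≈ 17.029386
|q|² = 121 + 49 = 170,  |q| = √170 ≈ 13.038405
cos θ = 220 / (17.029386 · 13.038405) ≈ 0.99083
θ = arccos(0.99083) ≈ 7.8°

7.8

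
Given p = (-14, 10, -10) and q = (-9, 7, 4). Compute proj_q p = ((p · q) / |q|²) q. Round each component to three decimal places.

(-9.616, 7.479, 4.274)

p · q = (-14)·(-9) + 10·7 + (-10)·4 = 126 + 70 - 40 = 156
|q|² = 81 + 49 + 16 = 146
proj_q p = (156/146) · (-9, 7, 4) ≈ (-9.616, 7.479, 4.274)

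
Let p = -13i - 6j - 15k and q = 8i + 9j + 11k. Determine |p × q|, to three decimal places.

i: (-6)·11 - (-15)·9 = -66 - (-135) = 69
j: (-15)·8 - (-13)·11 = -120 - (-143) = 23
k: (-13)·9 - (-6)·8 = -117 - (-48) = -69
p × q = (69, 23, -69)
|p × q| = √(69² + 23² + (-69)²) = √10051 ≈ 100.2547

100.255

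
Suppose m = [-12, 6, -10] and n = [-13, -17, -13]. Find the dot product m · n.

m · n = (-12)·(-13) + 6·(-17) + (-10)·(-13) = 156 - 102 + 130 = 184

184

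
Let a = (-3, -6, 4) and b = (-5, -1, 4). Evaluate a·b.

37

a · b = (-3)·(-5) + (-6)·(-1) + 4·4 = 15 + 6 + 16 = 37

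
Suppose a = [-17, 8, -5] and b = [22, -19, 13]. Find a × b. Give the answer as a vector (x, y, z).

i: 8·13 - (-5)·(-19) = 104 - 95 = 9
j: (-5)·22 - (-17)·13 = -110 - (-221) = 111
k: (-17)·(-19) - 8·22 = 323 - 176 = 147
a × b = (9, 111, 147)

(9, 111, 147)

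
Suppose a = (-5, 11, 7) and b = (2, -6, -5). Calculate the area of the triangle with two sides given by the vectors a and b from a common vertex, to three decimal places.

i: 11·(-5) - 7·(-6) = -55 - (-42) = -13
j: 7·2 - (-5)·(-5) = 14 - 25 = -11
k: (-5)·(-6) - 11·2 = 30 - 22 = 8
a × b = (-13, -11, 8)
|a × b| = √((-13)² + (-11)² + 8²) = √354 ≈ 18.8149
area = ½ · 18.8149 ≈ 9.407

9.407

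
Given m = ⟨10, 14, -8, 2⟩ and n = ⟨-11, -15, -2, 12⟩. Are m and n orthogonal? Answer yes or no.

m · n = 10·(-11) + 14·(-15) + (-8)·(-2) + 2·12 = -110 - 210 + 16 + 24 = -280
Nonzero, so the vectors are not orthogonal.

no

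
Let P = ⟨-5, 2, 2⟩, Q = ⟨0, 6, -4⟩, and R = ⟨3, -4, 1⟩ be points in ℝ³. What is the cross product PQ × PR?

(-40, -43, -62)

PQ = (5, 4, -6)
PR = (8, -6, -1)
i: 4·(-1) - (-6)·(-6) = -4 - 36 = -40
j: (-6)·8 - 5·(-1) = -48 - (-5) = -43
k: 5·(-6) - 4·8 = -30 - 32 = -62
PQ × PR = (-40, -43, -62)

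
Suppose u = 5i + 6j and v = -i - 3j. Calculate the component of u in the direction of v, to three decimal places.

-7.273

u · v = 5·(-1) + 6·(-3) = -5 - 18 = -23
|v| = √(1 + 9) = √10 ≈ 3.1623
comp_v u = -23 / √10 ≈ -7.273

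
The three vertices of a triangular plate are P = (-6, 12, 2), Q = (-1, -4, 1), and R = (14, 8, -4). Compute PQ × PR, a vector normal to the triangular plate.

PQ = (5, -16, -1)
PR = (20, -4, -6)
i: (-16)·(-6) - (-1)·(-4) = 96 - 4 = 92
j: (-1)·20 - 5·(-6) = -20 - (-30) = 10
k: 5·(-4) - (-16)·20 = -20 - (-320) = 300
PQ × PR = (92, 10, 300)

(92, 10, 300)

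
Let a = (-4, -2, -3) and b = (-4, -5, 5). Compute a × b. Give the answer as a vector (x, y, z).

i: (-2)·5 - (-3)·(-5) = -10 - 15 = -25
j: (-3)·(-4) - (-4)·5 = 12 - (-20) = 32
k: (-4)·(-5) - (-2)·(-4) = 20 - 8 = 12
a × b = (-25, 32, 12)

(-25, 32, 12)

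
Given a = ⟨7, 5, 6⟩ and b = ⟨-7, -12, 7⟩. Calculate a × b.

(107, -91, -49)

i: 5·7 - 6·(-12) = 35 - (-72) = 107
j: 6·(-7) - 7·7 = -42 - 49 = -91
k: 7·(-12) - 5·(-7) = -84 - (-35) = -49
a × b = (107, -91, -49)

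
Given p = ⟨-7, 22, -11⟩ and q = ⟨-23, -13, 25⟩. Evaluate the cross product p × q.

i: 22·25 - (-11)·(-13) = 550 - 143 = 407
j: (-11)·(-23) - (-7)·25 = 253 - (-175) = 428
k: (-7)·(-13) - 22·(-23) = 91 - (-506) = 597
p × q = (407, 428, 597)

(407, 428, 597)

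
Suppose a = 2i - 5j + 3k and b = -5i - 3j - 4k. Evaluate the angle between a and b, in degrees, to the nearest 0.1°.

99.2

a · b = 2·(-5) + (-5)·(-3) + 3·(-4) = -10 + 15 - 12 = -7
|a|² = 4 + 25 + 9 = 38,  |a| = √38 ≈ 6.164414
|b|² = 25 + 9 + 16 = 50,  |b| = √50 ≈ 7.071068
cos θ = -7 / (6.164414 · 7.071068) ≈ -0.16059
θ = arccos(-0.16059) ≈ 99.2°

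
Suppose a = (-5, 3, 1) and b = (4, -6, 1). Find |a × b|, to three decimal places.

22.045

i: 3·1 - 1·(-6) = 3 - (-6) = 9
j: 1·4 - (-5)·1 = 4 - (-5) = 9
k: (-5)·(-6) - 3·4 = 30 - 12 = 18
a × b = (9, 9, 18)
|a × b| = √(9² + 9² + 18²) = √486 ≈ 22.0454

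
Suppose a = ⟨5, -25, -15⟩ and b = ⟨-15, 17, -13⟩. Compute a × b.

i: (-25)·(-13) - (-15)·17 = 325 - (-255) = 580
j: (-15)·(-15) - 5·(-13) = 225 - (-65) = 290
k: 5·17 - (-25)·(-15) = 85 - 375 = -290
a × b = (580, 290, -290)

(580, 290, -290)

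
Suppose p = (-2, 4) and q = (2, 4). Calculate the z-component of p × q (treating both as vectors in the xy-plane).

-16

(-2)·4 - 4·2 = -8 - 8 = -16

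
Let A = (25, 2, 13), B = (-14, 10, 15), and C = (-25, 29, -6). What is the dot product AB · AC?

2128

AB = B − A = (-39, 8, 2)
AC = C − A = (-50, 27, -19)
AB · AC = (-39)·(-50) + 8·27 + 2·(-19) = 1950 + 216 - 38 = 2128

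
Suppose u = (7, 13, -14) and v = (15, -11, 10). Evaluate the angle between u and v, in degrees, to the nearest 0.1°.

114.5

u · v = 7·15 + 13·(-11) + (-14)·10 = 105 - 143 - 140 = -178
|u|² = 49 + 169 + 196 = 414,  |u| = √414 ≈ 20.346990
|v|² = 225 + 121 + 100 = 446,  |v| = √446 ≈ 21.118712
cos θ = -178 / (20.346990 · 21.118712) ≈ -0.41424
θ = arccos(-0.41424) ≈ 114.5°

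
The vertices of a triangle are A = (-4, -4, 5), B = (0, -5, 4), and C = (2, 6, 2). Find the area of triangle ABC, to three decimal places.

24.088

AB = (4, -1, -1),  AC = (6, 10, -3)
i: (-1)·(-3) - (-1)·10 = 3 - (-10) = 13
j: (-1)·6 - 4·(-3) = -6 - (-12) = 6
k: 4·10 - (-1)·6 = 40 - (-6) = 46
AB × AC = (13, 6, 46)
|AB × AC| = √2321 ≈ 48.1768
area = ½ · 48.1768 ≈ 24.088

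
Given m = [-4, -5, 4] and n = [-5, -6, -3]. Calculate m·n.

m · n = (-4)·(-5) + (-5)·(-6) + 4·(-3) = 20 + 30 - 12 = 38

38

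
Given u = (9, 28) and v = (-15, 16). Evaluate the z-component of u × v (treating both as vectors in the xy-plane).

564

9·16 - 28·(-15) = 144 - (-420) = 564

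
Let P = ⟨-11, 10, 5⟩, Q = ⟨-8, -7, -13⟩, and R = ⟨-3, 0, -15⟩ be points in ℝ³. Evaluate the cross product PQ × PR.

(160, -84, 106)

PQ = (3, -17, -18)
PR = (8, -10, -20)
i: (-17)·(-20) - (-18)·(-10) = 340 - 180 = 160
j: (-18)·8 - 3·(-20) = -144 - (-60) = -84
k: 3·(-10) - (-17)·8 = -30 - (-136) = 106
PQ × PR = (160, -84, 106)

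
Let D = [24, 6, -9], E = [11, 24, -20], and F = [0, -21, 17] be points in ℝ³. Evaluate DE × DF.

(171, 602, 783)

DE = (-13, 18, -11)
DF = (-24, -27, 26)
i: 18·26 - (-11)·(-27) = 468 - 297 = 171
j: (-11)·(-24) - (-13)·26 = 264 - (-338) = 602
k: (-13)·(-27) - 18·(-24) = 351 - (-432) = 783
DE × DF = (171, 602, 783)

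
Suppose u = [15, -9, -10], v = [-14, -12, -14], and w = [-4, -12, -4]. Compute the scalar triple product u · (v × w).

-3000

v × w:
i: (-12)·(-4) - (-14)·(-12) = 48 - 168 = -120
j: (-14)·(-4) - (-14)·(-4) = 56 - 56 = 0
k: (-14)·(-12) - (-12)·(-4) = 168 - 48 = 120
v × w = (-120, 0, 120)
u · (v × w) = 15·(-120) + (-9)·0 + (-10)·120 = -1800 + 0 - 1200 = -3000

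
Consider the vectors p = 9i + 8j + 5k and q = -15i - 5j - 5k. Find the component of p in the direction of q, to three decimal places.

p · q = 9·(-15) + 8·(-5) + 5·(-5) = -135 - 40 - 25 = -200
|q| = √(225 + 25 + 25) = √275 ≈ 16.5831
comp_q p = -200 / √275 ≈ -12.060

-12.060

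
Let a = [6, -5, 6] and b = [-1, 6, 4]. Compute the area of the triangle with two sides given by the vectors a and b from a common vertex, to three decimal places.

i: (-5)·4 - 6·6 = -20 - 36 = -56
j: 6·(-1) - 6·4 = -6 - 24 = -30
k: 6·6 - (-5)·(-1) = 36 - 5 = 31
a × b = (-56, -30, 31)
|a × b| = √((-56)² + (-30)² + 31²) = √4997 ≈ 70.6895
area = ½ · 70.6895 ≈ 35.345

35.345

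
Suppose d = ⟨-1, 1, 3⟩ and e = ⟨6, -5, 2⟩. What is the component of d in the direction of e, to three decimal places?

-0.620

d · e = (-1)·6 + 1·(-5) + 3·2 = -6 - 5 + 6 = -5
|e| = √(36 + 25 + 4) = √65 ≈ 8.0623
comp_e d = -5 / √65 ≈ -0.620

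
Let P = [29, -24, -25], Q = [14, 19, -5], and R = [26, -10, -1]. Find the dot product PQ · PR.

PQ = Q − P = (-15, 43, 20)
PR = R − P = (-3, 14, 24)
PQ · PR = (-15)·(-3) + 43·14 + 20·24 = 45 + 602 + 480 = 1127

1127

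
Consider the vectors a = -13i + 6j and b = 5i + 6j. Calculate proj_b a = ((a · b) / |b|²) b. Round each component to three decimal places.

(-2.377, -2.852)

a · b = (-13)·5 + 6·6 = -65 + 36 = -29
|b|² = 25 + 36 = 61
proj_b a = (-29/61) · (5, 6) ≈ (-2.377, -2.852)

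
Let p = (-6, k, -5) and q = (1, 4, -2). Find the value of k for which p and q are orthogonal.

-1

p · q = (-6)·1 + k·4 + (-5)·(-2) = 4 + 4k
Set equal to 0: 4k = -4, so k = -1.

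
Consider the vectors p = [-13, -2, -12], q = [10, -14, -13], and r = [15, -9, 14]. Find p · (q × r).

q × r:
i: (-14)·14 - (-13)·(-9) = -196 - 117 = -313
j: (-13)·15 - 10·14 = -195 - 140 = -335
k: 10·(-9) - (-14)·15 = -90 - (-210) = 120
q × r = (-313, -335, 120)
p · (q × r) = (-13)·(-313) + (-2)·(-335) + (-12)·120 = 4069 + 670 - 1440 = 3299

3299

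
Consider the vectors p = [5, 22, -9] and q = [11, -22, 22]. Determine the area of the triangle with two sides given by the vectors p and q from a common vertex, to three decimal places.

249.690

i: 22·22 - (-9)·(-22) = 484 - 198 = 286
j: (-9)·11 - 5·22 = -99 - 110 = -209
k: 5·(-22) - 22·11 = -110 - 242 = -352
p × q = (286, -209, -352)
|p × q| = √(286² + (-209)² + (-352)²) = √249381 ≈ 499.3806
area = ½ · 499.3806 ≈ 249.690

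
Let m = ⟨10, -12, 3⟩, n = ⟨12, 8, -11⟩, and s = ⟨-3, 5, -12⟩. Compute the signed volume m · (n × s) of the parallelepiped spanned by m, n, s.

-2282

n × s:
i: 8·(-12) - (-11)·5 = -96 - (-55) = -41
j: (-11)·(-3) - 12·(-12) = 33 - (-144) = 177
k: 12·5 - 8·(-3) = 60 - (-24) = 84
n × s = (-41, 177, 84)
m · (n × s) = 10·(-41) + (-12)·177 + 3·84 = -410 - 2124 + 252 = -2282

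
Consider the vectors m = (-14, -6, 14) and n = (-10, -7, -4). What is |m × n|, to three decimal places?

i: (-6)·(-4) - 14·(-7) = 24 - (-98) = 122
j: 14·(-10) - (-14)·(-4) = -140 - 56 = -196
k: (-14)·(-7) - (-6)·(-10) = 98 - 60 = 38
m × n = (122, -196, 38)
|m × n| = √(122² + (-196)² + 38²) = √54744 ≈ 233.9744

233.974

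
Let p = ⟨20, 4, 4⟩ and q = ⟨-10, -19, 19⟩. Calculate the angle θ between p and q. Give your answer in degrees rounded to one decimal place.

109.6

p · q = 20·(-10) + 4·(-19) + 4·19 = -200 - 76 + 76 = -200
|p|² = 400 + 16 + 16 = 432,  |p| = √432 ≈ 20.784610
|q|² = 100 + 361 + 361 = 822,  |q| = √822 ≈ 28.670542
cos θ = -200 / (20.784610 · 28.670542) ≈ -0.33562
θ = arccos(-0.33562) ≈ 109.6°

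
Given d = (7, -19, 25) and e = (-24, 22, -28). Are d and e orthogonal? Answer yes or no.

d · e = 7·(-24) + (-19)·22 + 25·(-28) = -168 - 418 - 700 = -1286
Nonzero, so the vectors are not orthogonal.

no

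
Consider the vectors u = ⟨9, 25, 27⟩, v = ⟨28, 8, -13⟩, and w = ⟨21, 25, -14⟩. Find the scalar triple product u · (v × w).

19256

v × w:
i: 8·(-14) - (-13)·25 = -112 - (-325) = 213
j: (-13)·21 - 28·(-14) = -273 - (-392) = 119
k: 28·25 - 8·21 = 700 - 168 = 532
v × w = (213, 119, 532)
u · (v × w) = 9·213 + 25·119 + 27·532 = 1917 + 2975 + 14364 = 19256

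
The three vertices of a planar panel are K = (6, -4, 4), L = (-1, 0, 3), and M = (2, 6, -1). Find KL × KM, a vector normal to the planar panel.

KL = (-7, 4, -1)
KM = (-4, 10, -5)
i: 4·(-5) - (-1)·10 = -20 - (-10) = -10
j: (-1)·(-4) - (-7)·(-5) = 4 - 35 = -31
k: (-7)·10 - 4·(-4) = -70 - (-16) = -54
KL × KM = (-10, -31, -54)

(-10, -31, -54)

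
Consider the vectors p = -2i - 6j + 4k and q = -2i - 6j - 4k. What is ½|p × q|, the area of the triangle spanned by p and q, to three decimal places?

i: (-6)·(-4) - 4·(-6) = 24 - (-24) = 48
j: 4·(-2) - (-2)·(-4) = -8 - 8 = -16
k: (-2)·(-6) - (-6)·(-2) = 12 - 12 = 0
p × q = (48, -16, 0)
|p × q| = √(48² + (-16)² + 0²) = √2560 ≈ 50.5964
area = ½ · 50.5964 ≈ 25.298

25.298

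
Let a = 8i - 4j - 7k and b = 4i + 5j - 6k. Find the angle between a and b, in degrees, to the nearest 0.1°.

a · b = 8·4 + (-4)·5 + (-7)·(-6) = 32 - 20 + 42 = 54
|a|² = 64 + 16 + 49 = 129,  |a| = √129 ≈ 11.357817
|b|² = 16 + 25 + 36 = 77,  |b| = √77 ≈ 8.774964
cos θ = 54 / (11.357817 · 8.774964) ≈ 0.54182
θ = arccos(0.54182) ≈ 57.2°

57.2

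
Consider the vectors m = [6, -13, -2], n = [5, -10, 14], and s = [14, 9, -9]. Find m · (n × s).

n × s:
i: (-10)·(-9) - 14·9 = 90 - 126 = -36
j: 14·14 - 5·(-9) = 196 - (-45) = 241
k: 5·9 - (-10)·14 = 45 - (-140) = 185
n × s = (-36, 241, 185)
m · (n × s) = 6·(-36) + (-13)·241 + (-2)·185 = -216 - 3133 - 370 = -3719

-3719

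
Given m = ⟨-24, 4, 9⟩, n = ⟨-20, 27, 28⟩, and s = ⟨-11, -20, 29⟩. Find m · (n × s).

n × s:
i: 27·29 - 28·(-20) = 783 - (-560) = 1343
j: 28·(-11) - (-20)·29 = -308 - (-580) = 272
k: (-20)·(-20) - 27·(-11) = 400 - (-297) = 697
n × s = (1343, 272, 697)
m · (n × s) = (-24)·1343 + 4·272 + 9·697 = -32232 + 1088 + 6273 = -24871

-24871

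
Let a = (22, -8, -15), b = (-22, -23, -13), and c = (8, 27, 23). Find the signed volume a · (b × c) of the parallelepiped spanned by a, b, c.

-982

b × c:
i: (-23)·23 - (-13)·27 = -529 - (-351) = -178
j: (-13)·8 - (-22)·23 = -104 - (-506) = 402
k: (-22)·27 - (-23)·8 = -594 - (-184) = -410
b × c = (-178, 402, -410)
a · (b × c) = 22·(-178) + (-8)·402 + (-15)·(-410) = -3916 - 3216 + 6150 = -982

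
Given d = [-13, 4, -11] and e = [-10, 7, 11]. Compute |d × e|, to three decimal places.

285.046

i: 4·11 - (-11)·7 = 44 - (-77) = 121
j: (-11)·(-10) - (-13)·11 = 110 - (-143) = 253
k: (-13)·7 - 4·(-10) = -91 - (-40) = -51
d × e = (121, 253, -51)
|d × e| = √(121² + 253² + (-51)²) = √81251 ≈ 285.0456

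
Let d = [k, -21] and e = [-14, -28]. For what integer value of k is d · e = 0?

42

d · e = k·(-14) + (-21)·(-28) = 588 - 14k
Set equal to 0: -14k = -588, so k = 42.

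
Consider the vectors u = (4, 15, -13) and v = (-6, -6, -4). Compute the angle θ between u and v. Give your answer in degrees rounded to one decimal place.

109.1

u · v = 4·(-6) + 15·(-6) + (-13)·(-4) = -24 - 90 + 52 = -62
|u|² = 16 + 225 + 169 = 410,  |u| = √410 ≈ 20.248457
|v|² = 36 + 36 + 16 = 88,  |v| = √88 ≈ 9.380832
cos θ = -62 / (20.248457 · 9.380832) ≈ -0.32641
θ = arccos(-0.32641) ≈ 109.1°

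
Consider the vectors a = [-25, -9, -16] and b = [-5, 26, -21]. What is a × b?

i: (-9)·(-21) - (-16)·26 = 189 - (-416) = 605
j: (-16)·(-5) - (-25)·(-21) = 80 - 525 = -445
k: (-25)·26 - (-9)·(-5) = -650 - 45 = -695
a × b = (605, -445, -695)

(605, -445, -695)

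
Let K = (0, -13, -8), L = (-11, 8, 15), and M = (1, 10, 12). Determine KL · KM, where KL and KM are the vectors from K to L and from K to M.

932

KL = L − K = (-11, 21, 23)
KM = M − K = (1, 23, 20)
KL · KM = (-11)·1 + 21·23 + 23·20 = -11 + 483 + 460 = 932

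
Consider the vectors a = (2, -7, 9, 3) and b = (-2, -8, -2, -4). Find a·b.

a · b = 2·(-2) + (-7)·(-8) + 9·(-2) + 3·(-4) = -4 + 56 - 18 - 12 = 22

22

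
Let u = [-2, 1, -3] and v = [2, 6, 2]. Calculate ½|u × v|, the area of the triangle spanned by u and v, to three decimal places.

12.247

i: 1·2 - (-3)·6 = 2 - (-18) = 20
j: (-3)·2 - (-2)·2 = -6 - (-4) = -2
k: (-2)·6 - 1·2 = -12 - 2 = -14
u × v = (20, -2, -14)
|u × v| = √(20² + (-2)² + (-14)²) = √600 ≈ 24.4949
area = ½ · 24.4949 ≈ 12.247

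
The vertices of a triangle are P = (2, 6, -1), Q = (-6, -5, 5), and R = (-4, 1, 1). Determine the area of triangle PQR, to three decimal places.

PQ = (-8, -11, 6),  PR = (-6, -5, 2)
i: (-11)·2 - 6·(-5) = -22 - (-30) = 8
j: 6·(-6) - (-8)·2 = -36 - (-16) = -20
k: (-8)·(-5) - (-11)·(-6) = 40 - 66 = -26
PQ × PR = (8, -20, -26)
|PQ × PR| = √1140 ≈ 33.7639
area = ½ · 33.7639 ≈ 16.882

16.882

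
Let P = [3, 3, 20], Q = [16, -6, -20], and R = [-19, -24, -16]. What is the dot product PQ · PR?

1397

PQ = Q − P = (13, -9, -40)
PR = R − P = (-22, -27, -36)
PQ · PR = 13·(-22) + (-9)·(-27) + (-40)·(-36) = -286 + 243 + 1440 = 1397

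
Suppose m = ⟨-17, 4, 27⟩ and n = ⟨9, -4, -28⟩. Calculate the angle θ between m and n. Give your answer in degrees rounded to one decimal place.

m · n = (-17)·9 + 4·(-4) + 27·(-28) = -153 - 16 - 756 = -925
|m|² = 289 + 16 + 729 = 1034,  |m| = √1034 ≈ 32.155870
|n|² = 81 + 16 + 784 = 881,  |n| = √881 ≈ 29.681644
cos θ = -925 / (32.155870 · 29.681644) ≈ -0.96916
θ = arccos(-0.96916) ≈ 165.7°

165.7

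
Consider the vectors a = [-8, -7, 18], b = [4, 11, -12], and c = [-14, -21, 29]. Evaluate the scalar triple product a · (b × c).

b × c:
i: 11·29 - (-12)·(-21) = 319 - 252 = 67
j: (-12)·(-14) - 4·29 = 168 - 116 = 52
k: 4·(-21) - 11·(-14) = -84 - (-154) = 70
b × c = (67, 52, 70)
a · (b × c) = (-8)·67 + (-7)·52 + 18·70 = -536 - 364 + 1260 = 360

360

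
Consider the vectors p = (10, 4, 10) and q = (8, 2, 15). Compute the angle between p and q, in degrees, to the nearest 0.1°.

p · q = 10·8 + 4·2 + 10·15 = 80 + 8 + 150 = 238
|p|² = 100 + 16 + 100 = 216,  |p| = √216 ≈ 14.696938
|q|² = 64 + 4 + 225 = 293,  |q| = √293 ≈ 17.117243
cos θ = 238 / (14.696938 · 17.117243) ≈ 0.94605
θ = arccos(0.94605) ≈ 18.9°

18.9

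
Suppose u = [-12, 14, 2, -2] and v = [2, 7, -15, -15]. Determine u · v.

74

u · v = (-12)·2 + 14·7 + 2·(-15) + (-2)·(-15) = -24 + 98 - 30 + 30 = 74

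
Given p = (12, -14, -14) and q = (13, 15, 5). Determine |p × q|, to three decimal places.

457.393

i: (-14)·5 - (-14)·15 = -70 - (-210) = 140
j: (-14)·13 - 12·5 = -182 - 60 = -242
k: 12·15 - (-14)·13 = 180 - (-182) = 362
p × q = (140, -242, 362)
|p × q| = √(140² + (-242)² + 362²) = √209208 ≈ 457.3926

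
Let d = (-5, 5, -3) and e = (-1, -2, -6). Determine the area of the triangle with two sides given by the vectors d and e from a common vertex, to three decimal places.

23.717

i: 5·(-6) - (-3)·(-2) = -30 - 6 = -36
j: (-3)·(-1) - (-5)·(-6) = 3 - 30 = -27
k: (-5)·(-2) - 5·(-1) = 10 - (-5) = 15
d × e = (-36, -27, 15)
|d × e| = √((-36)² + (-27)² + 15²) = √2250 ≈ 47.4342
area = ½ · 47.4342 ≈ 23.717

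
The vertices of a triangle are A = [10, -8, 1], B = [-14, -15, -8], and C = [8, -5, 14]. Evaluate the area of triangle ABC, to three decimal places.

173.488

AB = (-24, -7, -9),  AC = (-2, 3, 13)
i: (-7)·13 - (-9)·3 = -91 - (-27) = -64
j: (-9)·(-2) - (-24)·13 = 18 - (-312) = 330
k: (-24)·3 - (-7)·(-2) = -72 - 14 = -86
AB × AC = (-64, 330, -86)
|AB × AC| = √120392 ≈ 346.9755
area = ½ · 346.9755 ≈ 173.488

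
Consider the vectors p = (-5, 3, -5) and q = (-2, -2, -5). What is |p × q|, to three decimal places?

i: 3·(-5) - (-5)·(-2) = -15 - 10 = -25
j: (-5)·(-2) - (-5)·(-5) = 10 - 25 = -15
k: (-5)·(-2) - 3·(-2) = 10 - (-6) = 16
p × q = (-25, -15, 16)
|p × q| = √((-25)² + (-15)² + 16²) = √1106 ≈ 33.2566

33.257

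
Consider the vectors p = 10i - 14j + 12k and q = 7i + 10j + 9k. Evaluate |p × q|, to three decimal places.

i: (-14)·9 - 12·10 = -126 - 120 = -246
j: 12·7 - 10·9 = 84 - 90 = -6
k: 10·10 - (-14)·7 = 100 - (-98) = 198
p × q = (-246, -6, 198)
|p × q| = √((-246)² + (-6)² + 198²) = √99756 ≈ 315.8417

315.842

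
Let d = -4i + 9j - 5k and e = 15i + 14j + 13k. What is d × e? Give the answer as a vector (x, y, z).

i: 9·13 - (-5)·14 = 117 - (-70) = 187
j: (-5)·15 - (-4)·13 = -75 - (-52) = -23
k: (-4)·14 - 9·15 = -56 - 135 = -191
d × e = (187, -23, -191)

(187, -23, -191)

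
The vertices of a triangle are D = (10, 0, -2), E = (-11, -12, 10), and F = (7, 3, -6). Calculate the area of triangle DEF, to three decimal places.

78.014

DE = (-21, -12, 12),  DF = (-3, 3, -4)
i: (-12)·(-4) - 12·3 = 48 - 36 = 12
j: 12·(-3) - (-21)·(-4) = -36 - 84 = -120
k: (-21)·3 - (-12)·(-3) = -63 - 36 = -99
DE × DF = (12, -120, -99)
|DE × DF| = √24345 ≈ 156.0288
area = ½ · 156.0288 ≈ 78.014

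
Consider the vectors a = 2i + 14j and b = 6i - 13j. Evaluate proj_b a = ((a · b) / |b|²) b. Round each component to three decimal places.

a · b = 2·6 + 14·(-13) = 12 - 182 = -170
|b|² = 36 + 169 = 205
proj_b a = (-170/205) · (6, -13) ≈ (-4.976, 10.780)

(-4.976, 10.780)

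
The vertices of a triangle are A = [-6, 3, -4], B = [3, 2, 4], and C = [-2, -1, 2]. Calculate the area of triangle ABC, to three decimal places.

AB = (9, -1, 8),  AC = (4, -4, 6)
i: (-1)·6 - 8·(-4) = -6 - (-32) = 26
j: 8·4 - 9·6 = 32 - 54 = -22
k: 9·(-4) - (-1)·4 = -36 - (-4) = -32
AB × AC = (26, -22, -32)
|AB × AC| = √2184 ≈ 46.7333
area = ½ · 46.7333 ≈ 23.367

23.367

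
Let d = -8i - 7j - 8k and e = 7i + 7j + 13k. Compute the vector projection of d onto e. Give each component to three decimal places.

d · e = (-8)·7 + (-7)·7 + (-8)·13 = -56 - 49 - 104 = -209
|e|² = 49 + 49 + 169 = 267
proj_e d = (-209/267) · (7, 7, 13) ≈ (-5.479, -5.479, -10.176)

(-5.479, -5.479, -10.176)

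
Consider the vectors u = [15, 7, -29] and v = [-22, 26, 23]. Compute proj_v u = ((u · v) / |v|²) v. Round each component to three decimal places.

u · v = 15·(-22) + 7·26 + (-29)·23 = -330 + 182 - 667 = -815
|v|² = 484 + 676 + 529 = 1689
proj_v u = (-815/1689) · (-22, 26, 23) ≈ (10.616, -12.546, -11.098)

(10.616, -12.546, -11.098)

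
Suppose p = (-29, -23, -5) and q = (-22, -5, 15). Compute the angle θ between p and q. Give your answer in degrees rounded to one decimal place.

p · q = (-29)·(-22) + (-23)·(-5) + (-5)·15 = 638 + 115 - 75 = 678
|p|² = 841 + 529 + 25 = 1395,  |p| = √1395 ≈ 37.349699
|q|² = 484 + 25 + 225 = 734,  |q| = √734 ≈ 27.092434
cos θ = 678 / (37.349699 · 27.092434) ≈ 0.67003
θ = arccos(0.67003) ≈ 47.9°

47.9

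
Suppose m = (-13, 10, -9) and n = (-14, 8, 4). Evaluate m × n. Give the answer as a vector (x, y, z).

(112, 178, 36)

i: 10·4 - (-9)·8 = 40 - (-72) = 112
j: (-9)·(-14) - (-13)·4 = 126 - (-52) = 178
k: (-13)·8 - 10·(-14) = -104 - (-140) = 36
m × n = (112, 178, 36)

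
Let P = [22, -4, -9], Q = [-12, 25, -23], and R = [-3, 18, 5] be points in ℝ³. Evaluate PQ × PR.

PQ = (-34, 29, -14)
PR = (-25, 22, 14)
i: 29·14 - (-14)·22 = 406 - (-308) = 714
j: (-14)·(-25) - (-34)·14 = 350 - (-476) = 826
k: (-34)·22 - 29·(-25) = -748 - (-725) = -23
PQ × PR = (714, 826, -23)

(714, 826, -23)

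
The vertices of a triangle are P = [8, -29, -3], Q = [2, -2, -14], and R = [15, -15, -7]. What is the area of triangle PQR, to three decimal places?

147.348

PQ = (-6, 27, -11),  PR = (7, 14, -4)
i: 27·(-4) - (-11)·14 = -108 - (-154) = 46
j: (-11)·7 - (-6)·(-4) = -77 - 24 = -101
k: (-6)·14 - 27·7 = -84 - 189 = -273
PQ × PR = (46, -101, -273)
|PQ × PR| = √86846 ≈ 294.6965
area = ½ · 294.6965 ≈ 147.348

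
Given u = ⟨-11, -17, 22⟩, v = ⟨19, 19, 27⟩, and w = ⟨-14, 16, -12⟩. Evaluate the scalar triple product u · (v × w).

v × w:
i: 19·(-12) - 27·16 = -228 - 432 = -660
j: 27·(-14) - 19·(-12) = -378 - (-228) = -150
k: 19·16 - 19·(-14) = 304 - (-266) = 570
v × w = (-660, -150, 570)
u · (v × w) = (-11)·(-660) + (-17)·(-150) + 22·570 = 7260 + 2550 + 12540 = 22350

22350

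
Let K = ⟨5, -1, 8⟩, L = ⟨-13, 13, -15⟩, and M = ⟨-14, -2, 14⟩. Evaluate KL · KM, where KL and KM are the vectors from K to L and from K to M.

KL = L − K = (-18, 14, -23)
KM = M − K = (-19, -1, 6)
KL · KM = (-18)·(-19) + 14·(-1) + (-23)·6 = 342 - 14 - 138 = 190

190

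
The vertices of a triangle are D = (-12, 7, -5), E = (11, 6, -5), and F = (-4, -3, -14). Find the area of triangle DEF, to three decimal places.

151.834

DE = (23, -1, 0),  DF = (8, -10, -9)
i: (-1)·(-9) - 0·(-10) = 9 - 0 = 9
j: 0·8 - 23·(-9) = 0 - (-207) = 207
k: 23·(-10) - (-1)·8 = -230 - (-8) = -222
DE × DF = (9, 207, -222)
|DE × DF| = √92214 ≈ 303.6676
area = ½ · 303.6676 ≈ 151.834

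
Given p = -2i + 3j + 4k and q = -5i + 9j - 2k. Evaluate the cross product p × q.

(-42, -24, -3)

i: 3·(-2) - 4·9 = -6 - 36 = -42
j: 4·(-5) - (-2)·(-2) = -20 - 4 = -24
k: (-2)·9 - 3·(-5) = -18 - (-15) = -3
p × q = (-42, -24, -3)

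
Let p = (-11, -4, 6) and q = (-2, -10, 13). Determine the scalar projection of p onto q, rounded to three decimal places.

p · q = (-11)·(-2) + (-4)·(-10) + 6·13 = 22 + 40 + 78 = 140
|q| = √(4 + 100 + 169) = √273 ≈ 16.5227
comp_q p = 140 / √273 ≈ 8.473

8.473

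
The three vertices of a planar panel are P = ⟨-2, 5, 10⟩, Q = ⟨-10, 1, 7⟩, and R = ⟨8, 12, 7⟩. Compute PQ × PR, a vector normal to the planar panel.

PQ = (-8, -4, -3)
PR = (10, 7, -3)
i: (-4)·(-3) - (-3)·7 = 12 - (-21) = 33
j: (-3)·10 - (-8)·(-3) = -30 - 24 = -54
k: (-8)·7 - (-4)·10 = -56 - (-40) = -16
PQ × PR = (33, -54, -16)

(33, -54, -16)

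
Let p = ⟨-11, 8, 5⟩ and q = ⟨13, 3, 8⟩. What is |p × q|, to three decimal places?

i: 8·8 - 5·3 = 64 - 15 = 49
j: 5·13 - (-11)·8 = 65 - (-88) = 153
k: (-11)·3 - 8·13 = -33 - 104 = -137
p × q = (49, 153, -137)
|p × q| = √(49² + 153² + (-137)²) = √44579 ≈ 211.1374

211.137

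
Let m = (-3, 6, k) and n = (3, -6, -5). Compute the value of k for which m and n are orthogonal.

-9

m · n = (-3)·3 + 6·(-6) + k·(-5) = -45 - 5k
Set equal to 0: -5k = 45, so k = -9.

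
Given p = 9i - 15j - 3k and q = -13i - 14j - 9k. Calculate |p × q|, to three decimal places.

i: (-15)·(-9) - (-3)·(-14) = 135 - 42 = 93
j: (-3)·(-13) - 9·(-9) = 39 - (-81) = 120
k: 9·(-14) - (-15)·(-13) = -126 - 195 = -321
p × q = (93, 120, -321)
|p × q| = √(93² + 120² + (-321)²) = √126090 ≈ 355.0915

355.092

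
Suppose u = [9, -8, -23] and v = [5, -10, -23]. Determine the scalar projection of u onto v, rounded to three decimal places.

25.573

u · v = 9·5 + (-8)·(-10) + (-23)·(-23) = 45 + 80 + 529 = 654
|v| = √(25 + 100 + 529) = √654 ≈ 25.5734
comp_v u = 654 / √654 ≈ 25.573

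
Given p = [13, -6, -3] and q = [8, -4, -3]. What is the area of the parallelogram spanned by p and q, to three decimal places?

i: (-6)·(-3) - (-3)·(-4) = 18 - 12 = 6
j: (-3)·8 - 13·(-3) = -24 - (-39) = 15
k: 13·(-4) - (-6)·8 = -52 - (-48) = -4
p × q = (6, 15, -4)
|p × q| = √(6² + 15² + (-4)²) = √277 ≈ 16.6433

16.643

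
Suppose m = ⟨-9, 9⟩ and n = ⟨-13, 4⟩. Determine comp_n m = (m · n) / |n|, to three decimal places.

11.249

m · n = (-9)·(-13) + 9·4 = 117 + 36 = 153
|n| = √(169 + 16) = √185 ≈ 13.6015
comp_n m = 153 / √185 ≈ 11.249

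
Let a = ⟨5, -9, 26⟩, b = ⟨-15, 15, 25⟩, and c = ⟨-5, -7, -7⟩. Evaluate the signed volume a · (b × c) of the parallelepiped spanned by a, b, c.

b × c:
i: 15·(-7) - 25·(-7) = -105 - (-175) = 70
j: 25·(-5) - (-15)·(-7) = -125 - 105 = -230
k: (-15)·(-7) - 15·(-5) = 105 - (-75) = 180
b × c = (70, -230, 180)
a · (b × c) = 5·70 + (-9)·(-230) + 26·180 = 350 + 2070 + 4680 = 7100

7100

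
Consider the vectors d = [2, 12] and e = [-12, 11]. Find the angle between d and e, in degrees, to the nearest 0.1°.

57.0

d · e = 2·(-12) + 12·11 = -24 + 132 = 108
|d|² = 4 + 144 = 148,  |d| = √148 ≈ 12.165525
|e|² = 144 + 121 = 265,  |e| = √265 ≈ 16.278821
cos θ = 108 / (12.165525 · 16.278821) ≈ 0.54534
θ = arccos(0.54534) ≈ 57.0°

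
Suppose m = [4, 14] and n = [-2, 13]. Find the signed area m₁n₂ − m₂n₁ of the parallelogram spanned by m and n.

80

4·13 - 14·(-2) = 52 - (-28) = 80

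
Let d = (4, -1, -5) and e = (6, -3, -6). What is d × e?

(-9, -6, -6)

i: (-1)·(-6) - (-5)·(-3) = 6 - 15 = -9
j: (-5)·6 - 4·(-6) = -30 - (-24) = -6
k: 4·(-3) - (-1)·6 = -12 - (-6) = -6
d × e = (-9, -6, -6)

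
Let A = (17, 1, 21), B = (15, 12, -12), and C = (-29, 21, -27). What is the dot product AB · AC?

AB = B − A = (-2, 11, -33)
AC = C − A = (-46, 20, -48)
AB · AC = (-2)·(-46) + 11·20 + (-33)·(-48) = 92 + 220 + 1584 = 1896

1896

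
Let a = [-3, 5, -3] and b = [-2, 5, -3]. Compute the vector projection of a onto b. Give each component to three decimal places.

a · b = (-3)·(-2) + 5·5 + (-3)·(-3) = 6 + 25 + 9 = 40
|b|² = 4 + 25 + 9 = 38
proj_b a = (40/38) · (-2, 5, -3) ≈ (-2.105, 5.263, -3.158)

(-2.105, 5.263, -3.158)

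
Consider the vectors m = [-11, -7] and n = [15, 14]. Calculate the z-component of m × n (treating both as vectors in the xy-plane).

-49

(-11)·14 - (-7)·15 = -154 - (-105) = -49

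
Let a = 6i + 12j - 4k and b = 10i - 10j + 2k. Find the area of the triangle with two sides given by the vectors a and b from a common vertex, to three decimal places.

i: 12·2 - (-4)·(-10) = 24 - 40 = -16
j: (-4)·10 - 6·2 = -40 - 12 = -52
k: 6·(-10) - 12·10 = -60 - 120 = -180
a × b = (-16, -52, -180)
|a × b| = √((-16)² + (-52)² + (-180)²) = √35360 ≈ 188.0425
area = ½ · 188.0425 ≈ 94.021

94.021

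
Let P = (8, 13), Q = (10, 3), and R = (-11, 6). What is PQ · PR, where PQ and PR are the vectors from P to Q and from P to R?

PQ = Q − P = (2, -10)
PR = R − P = (-19, -7)
PQ · PR = 2·(-19) + (-10)·(-7) = -38 + 70 = 32

32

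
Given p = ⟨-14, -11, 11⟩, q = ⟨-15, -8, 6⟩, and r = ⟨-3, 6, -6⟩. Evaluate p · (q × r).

-234

q × r:
i: (-8)·(-6) - 6·6 = 48 - 36 = 12
j: 6·(-3) - (-15)·(-6) = -18 - 90 = -108
k: (-15)·6 - (-8)·(-3) = -90 - 24 = -114
q × r = (12, -108, -114)
p · (q × r) = (-14)·12 + (-11)·(-108) + 11·(-114) = -168 + 1188 - 1254 = -234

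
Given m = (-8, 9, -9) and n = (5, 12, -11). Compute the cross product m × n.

(9, -133, -141)

i: 9·(-11) - (-9)·12 = -99 - (-108) = 9
j: (-9)·5 - (-8)·(-11) = -45 - 88 = -133
k: (-8)·12 - 9·5 = -96 - 45 = -141
m × n = (9, -133, -141)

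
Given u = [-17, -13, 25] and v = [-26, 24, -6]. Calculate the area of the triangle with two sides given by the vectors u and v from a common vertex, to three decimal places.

i: (-13)·(-6) - 25·24 = 78 - 600 = -522
j: 25·(-26) - (-17)·(-6) = -650 - 102 = -752
k: (-17)·24 - (-13)·(-26) = -408 - 338 = -746
u × v = (-522, -752, -746)
|u × v| = √((-522)² + (-752)² + (-746)²) = √1394504 ≈ 1180.8912
area = ½ · 1180.8912 ≈ 590.446

590.446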